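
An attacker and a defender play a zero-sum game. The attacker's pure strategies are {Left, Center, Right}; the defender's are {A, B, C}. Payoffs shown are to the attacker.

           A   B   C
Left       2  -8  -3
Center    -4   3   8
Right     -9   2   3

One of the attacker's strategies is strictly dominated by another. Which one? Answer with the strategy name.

Right

Center gives a strictly higher payoff than Right against every column: -4 > -9, 3 > 2, 8 > 3.
So Right is strictly dominated and the attacker never plays it.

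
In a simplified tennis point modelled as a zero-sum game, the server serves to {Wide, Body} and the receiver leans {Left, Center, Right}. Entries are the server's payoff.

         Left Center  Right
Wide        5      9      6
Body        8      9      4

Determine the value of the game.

28/5

Row minima: Wide → 5, Body → 4; maximin = 5.
Column maxima: Left → 8, Center → 9, Right → 6; minimax = 6.
5 ≠ 6, so there is no saddle point; optimal play is mixed.
Center is strictly dominated by Left (it gives the server strictly more in every row), so the receiver never plays it.
On the remaining 2×2 (Wide, Body vs Left, Right):
Let the server play Wide with probability p. Expected payoff against Left: 5p + 8(1−p) = −3p + 8; against Right: 6p + 4(1−p) = 2p + 4.
Setting these equal: −3p + 8 = 2p + 4 ⇒ −5p = -4 ⇒ p = 4/5, and the value is (-3)·(4/5) + 8 = 28/5.
For the receiver: with q = P(Left), equating Wide's and Body's payoffs gives −q + 6 = 4q + 4 ⇒ q = 2/5.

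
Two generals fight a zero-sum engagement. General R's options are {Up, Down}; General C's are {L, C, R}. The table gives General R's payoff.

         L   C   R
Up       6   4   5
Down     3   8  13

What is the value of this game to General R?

Row minima: Up → 4, Down → 3; maximin = 4.
Column maxima: L → 6, C → 8, R → 13; minimax = 6.
4 ≠ 6, so there is no saddle point; optimal play is mixed.
R is strictly dominated by C (it gives General R strictly more in every row), so General C never plays it.
On the remaining 2×2 (Up, Down vs L, C):
Let General R play Up with probability p. Expected payoff against L: 6p + 3(1−p) = 3p + 3; against C: 4p + 8(1−p) = −4p + 8.
Setting these equal: 3p + 3 = −4p + 8 ⇒ 7p = 5 ⇒ p = 5/7, and the value is (3)·(5/7) + 3 = 36/7.
For General C: with q = P(L), equating Up's and Down's payoffs gives 2q + 4 = −5q + 8 ⇒ q = 4/7.

36/7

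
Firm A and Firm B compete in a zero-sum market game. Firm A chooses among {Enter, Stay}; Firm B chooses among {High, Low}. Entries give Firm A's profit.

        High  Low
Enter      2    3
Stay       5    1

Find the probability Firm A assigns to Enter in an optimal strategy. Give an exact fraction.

4/5

Row minima: Enter → 2, Stay → 1; maximin = 2.
Column maxima: High → 5, Low → 3; minimax = 3.
2 ≠ 3, so there is no saddle point; optimal play is mixed.
Let Firm A play Enter with probability p. Expected payoff against High: 2p + 5(1−p) = −3p + 5; against Low: 3p + 1(1−p) = 2p + 1.
Setting these equal: −3p + 5 = 2p + 1 ⇒ −5p = -4 ⇒ p = 4/5, and the value is (-3)·(4/5) + 5 = 13/5.
For Firm B: with q = P(High), equating Enter's and Stay's payoffs gives −q + 3 = 4q + 1 ⇒ q = 2/5.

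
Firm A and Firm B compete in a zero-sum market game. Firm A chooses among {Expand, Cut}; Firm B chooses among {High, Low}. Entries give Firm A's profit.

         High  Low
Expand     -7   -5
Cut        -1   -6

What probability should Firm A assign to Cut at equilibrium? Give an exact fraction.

Row minima: Expand → -7, Cut → -6; maximin = -6.
Column maxima: High → -1, Low → -5; minimax = -5.
-6 ≠ -5, so there is no saddle point; optimal play is mixed.
Let Firm A play Expand with probability p. Expected payoff against High: (-7)p + (-1)(1−p) = −6p − 1; against Low: (-5)p + (-6)(1−p) = p − 6.
Setting these equal: −6p − 1 = p − 6 ⇒ −7p = -5 ⇒ p = 5/7, and the value is (-6)·(5/7) − 1 = -37/7.
For Firm B: with q = P(High), equating Expand's and Cut's payoffs gives −2q − 5 = 5q − 6 ⇒ q = 1/7.

2/7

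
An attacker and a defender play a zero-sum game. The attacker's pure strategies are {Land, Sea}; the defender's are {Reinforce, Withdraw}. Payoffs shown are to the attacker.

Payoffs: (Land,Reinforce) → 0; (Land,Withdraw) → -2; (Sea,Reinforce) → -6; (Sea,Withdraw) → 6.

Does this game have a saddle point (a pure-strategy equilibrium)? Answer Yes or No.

No

Row minima: Land → -2, Sea → -6; maximin = -2.
Column maxima: Reinforce → 0, Withdraw → 6; minimax = 0.
-2 ≠ 0, so no pure-strategy equilibrium exists.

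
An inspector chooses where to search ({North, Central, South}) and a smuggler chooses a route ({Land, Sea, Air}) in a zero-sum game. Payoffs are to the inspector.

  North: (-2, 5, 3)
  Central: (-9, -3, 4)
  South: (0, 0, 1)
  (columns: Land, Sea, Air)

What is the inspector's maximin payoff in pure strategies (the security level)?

Row minima: North → -2, Central → -9, South → 0.
The best of these is 0.

0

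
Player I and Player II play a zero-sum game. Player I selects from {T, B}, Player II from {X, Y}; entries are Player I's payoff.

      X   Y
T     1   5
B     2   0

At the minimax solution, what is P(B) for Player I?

2/3

Row minima: T → 1, B → 0; maximin = 1.
Column maxima: X → 2, Y → 5; minimax = 2.
1 ≠ 2, so there is no saddle point; optimal play is mixed.
Let Player I play T with probability p. Expected payoff against X: 1p + 2(1−p) = −p + 2; against Y: 5p + 0(1−p) = 5p.
Setting these equal: −p + 2 = 5p ⇒ −6p = -2 ⇒ p = 1/3, and the value is (-1)·(1/3) + 2 = 5/3.
For Player II: with q = P(X), equating T's and B's payoffs gives −4q + 5 = 2q ⇒ q = 5/6.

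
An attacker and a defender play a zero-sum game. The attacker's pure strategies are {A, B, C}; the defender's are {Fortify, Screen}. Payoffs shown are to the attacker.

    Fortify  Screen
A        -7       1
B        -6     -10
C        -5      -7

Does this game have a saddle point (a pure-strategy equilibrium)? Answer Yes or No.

No

Row minima: A → -7, B → -10, C → -7; maximin = -7.
Column maxima: Fortify → -5, Screen → 1; minimax = -5.
-7 ≠ -5, so no pure-strategy equilibrium exists.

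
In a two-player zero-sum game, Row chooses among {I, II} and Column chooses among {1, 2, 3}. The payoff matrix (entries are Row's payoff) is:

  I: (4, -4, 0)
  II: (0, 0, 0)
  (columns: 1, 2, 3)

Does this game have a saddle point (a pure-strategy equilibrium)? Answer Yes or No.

Yes

Row minima: I → -4, II → 0; maximin = 0.
Column maxima: 1 → 4, 2 → 0, 3 → 0; minimax = 0.
maximin = minimax = 0, so a saddle point exists.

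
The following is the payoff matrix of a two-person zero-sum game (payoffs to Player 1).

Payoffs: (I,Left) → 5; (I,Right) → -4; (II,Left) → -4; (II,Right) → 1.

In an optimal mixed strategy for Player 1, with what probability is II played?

9/14

Row minima: I → -4, II → -4; maximin = -4.
Column maxima: Left → 5, Right → 1; minimax = 1.
-4 ≠ 1, so there is no saddle point; optimal play is mixed.
Let Player 1 play I with probability p. Expected payoff against Left: 5p + (-4)(1−p) = 9p − 4; against Right: (-4)p + 1(1−p) = −5p + 1.
Setting these equal: 9p − 4 = −5p + 1 ⇒ 14p = 5 ⇒ p = 5/14, and the value is (9)·(5/14) − 4 = -11/14.
For Player 2: with q = P(Left), equating I's and II's payoffs gives 9q − 4 = −5q + 1 ⇒ q = 5/14.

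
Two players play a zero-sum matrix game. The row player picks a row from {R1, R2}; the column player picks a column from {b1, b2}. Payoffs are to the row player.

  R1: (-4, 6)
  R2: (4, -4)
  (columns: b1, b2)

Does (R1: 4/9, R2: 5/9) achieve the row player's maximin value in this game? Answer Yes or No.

Yes

Against b1 this mix gives (4/9)·(-4) + (5/9)·4 = 4/9.
Against b2 this mix gives (4/9)·6 + (5/9)·(-4) = 4/9.
All of the column player's active replies (b1, b2) yield 4/9, and no column does worse for the row player. The mix makes the column player indifferent and guarantees 4/9, so it is optimal.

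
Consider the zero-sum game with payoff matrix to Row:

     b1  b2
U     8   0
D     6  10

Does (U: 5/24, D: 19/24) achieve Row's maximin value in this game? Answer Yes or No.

No

Against b1 this mix gives (5/24)·8 + (19/24)·6 = 77/12.
Against b2 this mix gives (5/24)·0 + (19/24)·10 = 95/12.
Column will play b1, holding Row to 77/12. Shifting weight toward the row that does better against b1 would raise this floor (the equalizing mix achieves 20/3 against both b1 and b2), so the proposed strategy is not optimal.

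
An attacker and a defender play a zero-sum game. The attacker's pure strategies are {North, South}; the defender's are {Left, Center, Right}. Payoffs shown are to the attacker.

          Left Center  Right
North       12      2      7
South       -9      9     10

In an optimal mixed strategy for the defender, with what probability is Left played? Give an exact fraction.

Row minima: North → 2, South → -9; maximin = 2.
Column maxima: Left → 12, Center → 9, Right → 10; minimax = 9.
2 ≠ 9, so there is no saddle point; optimal play is mixed.
Right is strictly dominated by Center (it gives the attacker strictly more in every row), so the defender never plays it.
On the remaining 2×2 (North, South vs Left, Center):
Let the attacker play North with probability p. Expected payoff against Left: 12p + (-9)(1−p) = 21p − 9; against Center: 2p + 9(1−p) = −7p + 9.
Setting these equal: 21p − 9 = −7p + 9 ⇒ 28p = 18 ⇒ p = 9/14, and the value is (21)·(9/14) − 9 = 9/2.
For the defender: with q = P(Left), equating North's and South's payoffs gives 10q + 2 = −18q + 9 ⇒ q = 1/4.

1/4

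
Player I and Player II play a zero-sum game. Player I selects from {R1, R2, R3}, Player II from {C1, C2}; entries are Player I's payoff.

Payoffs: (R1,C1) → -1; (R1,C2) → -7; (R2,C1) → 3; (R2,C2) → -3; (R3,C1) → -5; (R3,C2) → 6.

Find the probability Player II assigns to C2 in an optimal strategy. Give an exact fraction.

Row minima: R1 → -7, R2 → -3, R3 → -5; maximin = -3.
Column maxima: C1 → 3, C2 → 6; minimax = 3.
-3 ≠ 3, so there is no saddle point; optimal play is mixed.
R1 is strictly dominated by R2, so Player I never plays it.
On the remaining 2×2 (R2, R3 vs C1, C2):
Let Player I play R2 with probability p. Expected payoff against C1: 3p + (-5)(1−p) = 8p − 5; against C2: (-3)p + 6(1−p) = −9p + 6.
Setting these equal: 8p − 5 = −9p + 6 ⇒ 17p = 11 ⇒ p = 11/17, and the value is (8)·(11/17) − 5 = 3/17.
For Player II: with q = P(C1), equating R2's and R3's payoffs gives 6q − 3 = −11q + 6 ⇒ q = 9/17.

8/17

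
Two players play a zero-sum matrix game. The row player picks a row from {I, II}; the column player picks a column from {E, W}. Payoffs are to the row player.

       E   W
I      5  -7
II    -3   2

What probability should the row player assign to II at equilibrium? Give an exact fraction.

Row minima: I → -7, II → -3; maximin = -3.
Column maxima: E → 5, W → 2; minimax = 2.
-3 ≠ 2, so there is no saddle point; optimal play is mixed.
Let the row player play I with probability p. Expected payoff against E: 5p + (-3)(1−p) = 8p − 3; against W: (-7)p + 2(1−p) = −9p + 2.
Setting these equal: 8p − 3 = −9p + 2 ⇒ 17p = 5 ⇒ p = 5/17, and the value is (8)·(5/17) − 3 = -11/17.
For the column player: with q = P(E), equating I's and II's payoffs gives 12q − 7 = −5q + 2 ⇒ q = 9/17.

12/17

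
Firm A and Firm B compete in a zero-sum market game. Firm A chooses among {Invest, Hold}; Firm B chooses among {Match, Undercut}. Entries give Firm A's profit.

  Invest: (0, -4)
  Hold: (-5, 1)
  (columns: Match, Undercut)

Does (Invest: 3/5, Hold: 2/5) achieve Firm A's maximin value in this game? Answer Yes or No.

Yes

Against Match this mix gives (3/5)·0 + (2/5)·(-5) = -2.
Against Undercut this mix gives (3/5)·(-4) + (2/5)·1 = -2.
All of Firm B's active replies (Match, Undercut) yield -2, and no column does worse for Firm A. The mix makes Firm B indifferent and guarantees -2, so it is optimal.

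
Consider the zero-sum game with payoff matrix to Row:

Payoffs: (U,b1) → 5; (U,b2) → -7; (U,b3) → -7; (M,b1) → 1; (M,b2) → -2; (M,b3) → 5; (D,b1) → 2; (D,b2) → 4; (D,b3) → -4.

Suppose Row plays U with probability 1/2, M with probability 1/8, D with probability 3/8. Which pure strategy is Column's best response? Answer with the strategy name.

b3

If Column plays b1, Row's expected payoff is (1/2)·5 + (1/8)·1 + (3/8)·2 = 27/8.
If Column plays b2, Row's expected payoff is (1/2)·(-7) + (1/8)·(-2) + (3/8)·4 = -9/4.
If Column plays b3, Row's expected payoff is (1/2)·(-7) + (1/8)·5 + (3/8)·(-4) = -35/8.
Column minimizes Row's payoff; the smallest is -35/8, so the best response is b3.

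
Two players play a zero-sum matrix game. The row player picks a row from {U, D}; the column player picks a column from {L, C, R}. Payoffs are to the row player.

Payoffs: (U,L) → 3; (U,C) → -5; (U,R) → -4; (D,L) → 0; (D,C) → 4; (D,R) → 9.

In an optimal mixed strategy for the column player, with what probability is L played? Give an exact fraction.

Row minima: U → -5, D → 0; maximin = 0.
Column maxima: L → 3, C → 4, R → 9; minimax = 3.
0 ≠ 3, so there is no saddle point; optimal play is mixed.
R is strictly dominated by C (it gives the row player strictly more in every row), so the column player never plays it.
On the remaining 2×2 (U, D vs L, C):
Let the row player play U with probability p. Expected payoff against L: 3p + 0(1−p) = 3p; against C: (-5)p + 4(1−p) = −9p + 4.
Setting these equal: 3p = −9p + 4 ⇒ 12p = 4 ⇒ p = 1/3, and the value is (3)·(1/3) = 1.
For the column player: with q = P(L), equating U's and D's payoffs gives 8q − 5 = −4q + 4 ⇒ q = 3/4.

3/4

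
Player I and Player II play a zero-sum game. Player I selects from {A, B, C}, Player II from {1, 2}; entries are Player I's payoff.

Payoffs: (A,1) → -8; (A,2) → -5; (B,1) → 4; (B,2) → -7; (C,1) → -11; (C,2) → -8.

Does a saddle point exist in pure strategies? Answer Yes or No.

Row minima: A → -8, B → -7, C → -11; maximin = -7.
Column maxima: 1 → 4, 2 → -5; minimax = -5.
-7 ≠ -5, so no pure-strategy equilibrium exists.

No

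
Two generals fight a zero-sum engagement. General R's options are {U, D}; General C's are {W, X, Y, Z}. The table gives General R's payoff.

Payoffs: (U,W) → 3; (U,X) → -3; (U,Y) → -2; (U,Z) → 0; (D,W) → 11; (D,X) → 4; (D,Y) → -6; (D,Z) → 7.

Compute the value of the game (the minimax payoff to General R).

Row minima: U → -3, D → -6; maximin = -3.
Column maxima: W → 11, X → 4, Y → -2, Z → 7; minimax = -2.
-3 ≠ -2, so there is no saddle point; optimal play is mixed.
W is strictly dominated by X (it gives General R strictly more in every row), so General C never plays it.
Z is strictly dominated by X (it gives General R strictly more in every row), so General C never plays it.
On the remaining 2×2 (U, D vs X, Y):
Let General R play U with probability p. Expected payoff against X: (-3)p + 4(1−p) = −7p + 4; against Y: (-2)p + (-6)(1−p) = 4p − 6.
Setting these equal: −7p + 4 = 4p − 6 ⇒ −11p = -10 ⇒ p = 10/11, and the value is (-7)·(10/11) + 4 = -26/11.
For General C: with q = P(X), equating U's and D's payoffs gives −q − 2 = 10q − 6 ⇒ q = 4/11.

-26/11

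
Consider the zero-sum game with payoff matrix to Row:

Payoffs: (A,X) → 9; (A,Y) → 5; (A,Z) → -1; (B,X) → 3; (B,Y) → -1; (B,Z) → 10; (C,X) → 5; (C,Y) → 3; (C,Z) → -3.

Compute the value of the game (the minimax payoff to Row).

Row minima: A → -1, B → -1, C → -3; maximin = -1.
Column maxima: X → 9, Y → 5, Z → 10; minimax = 5.
-1 ≠ 5, so there is no saddle point; optimal play is mixed.
C is strictly dominated by A, so Row never plays it.
X is strictly dominated by Y (it gives Row strictly more in every row), so Column never plays it.
On the remaining 2×2 (A, B vs Y, Z):
Let Row play A with probability p. Expected payoff against Y: 5p + (-1)(1−p) = 6p − 1; against Z: (-1)p + 10(1−p) = −11p + 10.
Setting these equal: 6p − 1 = −11p + 10 ⇒ 17p = 11 ⇒ p = 11/17, and the value is (6)·(11/17) − 1 = 49/17.
For Column: with q = P(Y), equating A's and B's payoffs gives 6q − 1 = −11q + 10 ⇒ q = 11/17.

49/17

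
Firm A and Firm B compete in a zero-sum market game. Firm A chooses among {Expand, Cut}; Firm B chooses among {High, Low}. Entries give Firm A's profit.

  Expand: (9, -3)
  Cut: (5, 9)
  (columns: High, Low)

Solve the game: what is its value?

6

Row minima: Expand → -3, Cut → 5; maximin = 5.
Column maxima: High → 9, Low → 9; minimax = 9.
5 ≠ 9, so there is no saddle point; optimal play is mixed.
Let Firm A play Expand with probability p. Expected payoff against High: 9p + 5(1−p) = 4p + 5; against Low: (-3)p + 9(1−p) = −12p + 9.
Setting these equal: 4p + 5 = −12p + 9 ⇒ 16p = 4 ⇒ p = 1/4, and the value is (4)·(1/4) + 5 = 6.
For Firm B: with q = P(High), equating Expand's and Cut's payoffs gives 12q − 3 = −4q + 9 ⇒ q = 3/4.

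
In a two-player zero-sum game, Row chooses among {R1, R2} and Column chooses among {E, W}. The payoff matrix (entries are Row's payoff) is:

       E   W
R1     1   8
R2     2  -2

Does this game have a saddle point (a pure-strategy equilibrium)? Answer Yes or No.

Row minima: R1 → 1, R2 → -2; maximin = 1.
Column maxima: E → 2, W → 8; minimax = 2.
1 ≠ 2, so no pure-strategy equilibrium exists.

No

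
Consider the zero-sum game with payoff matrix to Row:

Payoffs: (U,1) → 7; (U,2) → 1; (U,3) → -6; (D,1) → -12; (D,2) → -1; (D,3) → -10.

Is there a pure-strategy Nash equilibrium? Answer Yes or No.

Yes

Row minima: U → -6, D → -12; maximin = -6.
Column maxima: 1 → 7, 2 → 1, 3 → -6; minimax = -6.
maximin = minimax = -6, so a saddle point exists.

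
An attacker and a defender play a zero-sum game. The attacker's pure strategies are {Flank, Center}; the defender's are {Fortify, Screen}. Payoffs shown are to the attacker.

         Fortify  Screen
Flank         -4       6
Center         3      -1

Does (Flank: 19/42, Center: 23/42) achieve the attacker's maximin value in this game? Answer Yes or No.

No

Against Fortify this mix gives (19/42)·(-4) + (23/42)·3 = -1/6.
Against Screen this mix gives (19/42)·6 + (23/42)·(-1) = 13/6.
The defender will play Fortify, holding the attacker to -1/6. Shifting weight toward the row that does better against Fortify would raise this floor (the equalizing mix achieves 1 against both Fortify and Screen), so the proposed strategy is not optimal.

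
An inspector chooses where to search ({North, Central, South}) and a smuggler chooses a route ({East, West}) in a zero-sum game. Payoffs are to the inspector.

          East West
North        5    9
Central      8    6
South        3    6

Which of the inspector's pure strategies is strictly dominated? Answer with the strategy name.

South

North gives a strictly higher payoff than South against every column: 5 > 3, 9 > 6.
So South is strictly dominated and the inspector never plays it.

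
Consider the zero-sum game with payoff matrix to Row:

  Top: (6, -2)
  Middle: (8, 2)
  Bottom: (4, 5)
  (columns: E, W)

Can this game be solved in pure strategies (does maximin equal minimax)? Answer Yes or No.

No

Row minima: Top → -2, Middle → 2, Bottom → 4; maximin = 4.
Column maxima: E → 8, W → 5; minimax = 5.
4 ≠ 5, so no pure-strategy equilibrium exists.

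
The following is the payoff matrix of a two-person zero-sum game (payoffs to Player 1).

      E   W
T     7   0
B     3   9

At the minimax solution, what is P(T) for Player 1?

Row minima: T → 0, B → 3; maximin = 3.
Column maxima: E → 7, W → 9; minimax = 7.
3 ≠ 7, so there is no saddle point; optimal play is mixed.
Let Player 1 play T with probability p. Expected payoff against E: 7p + 3(1−p) = 4p + 3; against W: 0p + 9(1−p) = −9p + 9.
Setting these equal: 4p + 3 = −9p + 9 ⇒ 13p = 6 ⇒ p = 6/13, and the value is (4)·(6/13) + 3 = 63/13.
For Player 2: with q = P(E), equating T's and B's payoffs gives 7q = −6q + 9 ⇒ q = 9/13.

6/13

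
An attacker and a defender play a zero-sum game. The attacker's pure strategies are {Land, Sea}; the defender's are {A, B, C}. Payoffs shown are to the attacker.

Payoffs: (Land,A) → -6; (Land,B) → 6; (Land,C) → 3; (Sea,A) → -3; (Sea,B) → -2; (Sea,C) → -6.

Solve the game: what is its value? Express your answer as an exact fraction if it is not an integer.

Row minima: Land → -6, Sea → -6; maximin = -6.
Column maxima: A → -3, B → 6, C → 3; minimax = -3.
-6 ≠ -3, so there is no saddle point; optimal play is mixed.
B is strictly dominated by A (it gives the attacker strictly more in every row), so the defender never plays it.
On the remaining 2×2 (Land, Sea vs A, C):
Let the attacker play Land with probability p. Expected payoff against A: (-6)p + (-3)(1−p) = −3p − 3; against C: 3p + (-6)(1−p) = 9p − 6.
Setting these equal: −3p − 3 = 9p − 6 ⇒ −12p = -3 ⇒ p = 1/4, and the value is (-3)·(1/4) − 3 = -15/4.
For the defender: with q = P(A), equating Land's and Sea's payoffs gives −9q + 3 = 3q − 6 ⇒ q = 3/4.

-15/4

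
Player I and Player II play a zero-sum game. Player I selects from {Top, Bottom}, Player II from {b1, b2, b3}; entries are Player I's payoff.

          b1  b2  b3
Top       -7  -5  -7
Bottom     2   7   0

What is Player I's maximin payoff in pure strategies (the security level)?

Row minima: Top → -7, Bottom → 0.
The best of these is 0.

0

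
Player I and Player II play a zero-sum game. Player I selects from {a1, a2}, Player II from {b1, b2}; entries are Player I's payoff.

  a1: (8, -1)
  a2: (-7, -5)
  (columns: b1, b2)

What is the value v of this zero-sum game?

Row minima: a1 → -1, a2 → -7; maximin = -1.
Column maxima: b1 → 8, b2 → -1; minimax = -1.
Since maximin = minimax = -1, there is a saddle point and the value is -1.

-1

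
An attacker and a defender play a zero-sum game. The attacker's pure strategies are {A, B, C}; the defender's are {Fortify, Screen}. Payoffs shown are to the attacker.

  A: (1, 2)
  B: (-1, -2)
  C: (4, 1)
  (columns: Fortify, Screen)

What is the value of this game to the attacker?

7/4

Row minima: A → 1, B → -2, C → 1; maximin = 1.
Column maxima: Fortify → 4, Screen → 2; minimax = 2.
1 ≠ 2, so there is no saddle point; optimal play is mixed.
B is strictly dominated by A, so the attacker never plays it.
On the remaining 2×2 (A, C vs Fortify, Screen):
Let the attacker play A with probability p. Expected payoff against Fortify: 1p + 4(1−p) = −3p + 4; against Screen: 2p + 1(1−p) = p + 1.
Setting these equal: −3p + 4 = p + 1 ⇒ −4p = -3 ⇒ p = 3/4, and the value is (-3)·(3/4) + 4 = 7/4.
For the defender: with q = P(Fortify), equating A's and C's payoffs gives −q + 2 = 3q + 1 ⇒ q = 1/4.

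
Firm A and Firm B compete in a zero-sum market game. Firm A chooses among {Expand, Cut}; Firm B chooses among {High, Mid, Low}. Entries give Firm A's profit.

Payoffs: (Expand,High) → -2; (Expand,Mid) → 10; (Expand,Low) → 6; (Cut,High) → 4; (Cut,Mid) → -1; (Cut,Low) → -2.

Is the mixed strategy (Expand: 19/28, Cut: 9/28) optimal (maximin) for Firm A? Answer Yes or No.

No

Against High this mix gives (19/28)·(-2) + (9/28)·4 = -1/14.
Against Mid this mix gives (19/28)·10 + (9/28)·(-1) = 181/28.
Against Low this mix gives (19/28)·6 + (9/28)·(-2) = 24/7.
Firm B will play High, holding Firm A to -1/14. Shifting weight toward the row that does better against High would raise this floor (the equalizing mix achieves 10/7 against both High and Low), so the proposed strategy is not optimal.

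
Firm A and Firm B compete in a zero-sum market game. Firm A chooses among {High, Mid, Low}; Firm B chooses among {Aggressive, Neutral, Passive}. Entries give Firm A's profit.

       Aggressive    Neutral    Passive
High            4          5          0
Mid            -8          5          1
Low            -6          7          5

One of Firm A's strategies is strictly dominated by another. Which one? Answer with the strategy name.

Mid

Low gives a strictly higher payoff than Mid against every column: -6 > -8, 7 > 5, 5 > 1.
So Mid is strictly dominated and Firm A never plays it.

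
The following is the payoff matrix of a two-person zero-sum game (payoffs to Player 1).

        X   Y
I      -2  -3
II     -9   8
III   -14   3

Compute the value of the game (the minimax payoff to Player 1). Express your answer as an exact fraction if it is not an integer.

-43/18

Row minima: I → -3, II → -9, III → -14; maximin = -3.
Column maxima: X → -2, Y → 8; minimax = -2.
-3 ≠ -2, so there is no saddle point; optimal play is mixed.
III is strictly dominated by II, so Player 1 never plays it.
On the remaining 2×2 (I, II vs X, Y):
Let Player 1 play I with probability p. Expected payoff against X: (-2)p + (-9)(1−p) = 7p − 9; against Y: (-3)p + 8(1−p) = −11p + 8.
Setting these equal: 7p − 9 = −11p + 8 ⇒ 18p = 17 ⇒ p = 17/18, and the value is (7)·(17/18) − 9 = -43/18.
For Player 2: with q = P(X), equating I's and II's payoffs gives q − 3 = −17q + 8 ⇒ q = 11/18.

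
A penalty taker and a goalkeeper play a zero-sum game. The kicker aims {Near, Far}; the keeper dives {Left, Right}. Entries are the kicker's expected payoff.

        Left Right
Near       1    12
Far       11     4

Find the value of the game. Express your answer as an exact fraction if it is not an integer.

Row minima: Near → 1, Far → 4; maximin = 4.
Column maxima: Left → 11, Right → 12; minimax = 11.
4 ≠ 11, so there is no saddle point; optimal play is mixed.
Let the kicker play Near with probability p. Expected payoff against Left: 1p + 11(1−p) = −10p + 11; against Right: 12p + 4(1−p) = 8p + 4.
Setting these equal: −10p + 11 = 8p + 4 ⇒ −18p = -7 ⇒ p = 7/18, and the value is (-10)·(7/18) + 11 = 64/9.
For the keeper: with q = P(Left), equating Near's and Far's payoffs gives −11q + 12 = 7q + 4 ⇒ q = 4/9.

64/9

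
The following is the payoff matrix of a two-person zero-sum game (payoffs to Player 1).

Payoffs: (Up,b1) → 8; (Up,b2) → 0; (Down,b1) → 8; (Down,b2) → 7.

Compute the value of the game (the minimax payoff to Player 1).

Row minima: Up → 0, Down → 7; maximin = 7.
Column maxima: b1 → 8, b2 → 7; minimax = 7.
Since maximin = minimax = 7, there is a saddle point and the value is 7.

7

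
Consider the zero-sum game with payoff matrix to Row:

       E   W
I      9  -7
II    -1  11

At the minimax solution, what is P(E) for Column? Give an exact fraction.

Row minima: I → -7, II → -1; maximin = -1.
Column maxima: E → 9, W → 11; minimax = 9.
-1 ≠ 9, so there is no saddle point; optimal play is mixed.
Let Row play I with probability p. Expected payoff against E: 9p + (-1)(1−p) = 10p − 1; against W: (-7)p + 11(1−p) = −18p + 11.
Setting these equal: 10p − 1 = −18p + 11 ⇒ 28p = 12 ⇒ p = 3/7, and the value is (10)·(3/7) − 1 = 23/7.
For Column: with q = P(E), equating I's and II's payoffs gives 16q − 7 = −12q + 11 ⇒ q = 9/14.

9/14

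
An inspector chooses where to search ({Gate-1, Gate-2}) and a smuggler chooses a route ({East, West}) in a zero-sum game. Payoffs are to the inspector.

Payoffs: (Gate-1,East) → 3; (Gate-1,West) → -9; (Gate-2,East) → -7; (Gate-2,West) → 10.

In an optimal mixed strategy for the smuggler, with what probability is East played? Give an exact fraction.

Row minima: Gate-1 → -9, Gate-2 → -7; maximin = -7.
Column maxima: East → 3, West → 10; minimax = 3.
-7 ≠ 3, so there is no saddle point; optimal play is mixed.
Let the inspector play Gate-1 with probability p. Expected payoff against East: 3p + (-7)(1−p) = 10p − 7; against West: (-9)p + 10(1−p) = −19p + 10.
Setting these equal: 10p − 7 = −19p + 10 ⇒ 29p = 17 ⇒ p = 17/29, and the value is (10)·(17/29) − 7 = -33/29.
For the smuggler: with q = P(East), equating Gate-1's and Gate-2's payoffs gives 12q − 9 = −17q + 10 ⇒ q = 19/29.

19/29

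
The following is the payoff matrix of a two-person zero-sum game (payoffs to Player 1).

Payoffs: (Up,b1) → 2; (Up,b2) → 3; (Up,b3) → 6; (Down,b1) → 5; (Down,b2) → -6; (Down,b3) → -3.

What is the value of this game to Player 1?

Row minima: Up → 2, Down → -6; maximin = 2.
Column maxima: b1 → 5, b2 → 3, b3 → 6; minimax = 3.
2 ≠ 3, so there is no saddle point; optimal play is mixed.
b3 is strictly dominated by b2 (it gives Player 1 strictly more in every row), so Player 2 never plays it.
On the remaining 2×2 (Up, Down vs b1, b2):
Let Player 1 play Up with probability p. Expected payoff against b1: 2p + 5(1−p) = −3p + 5; against b2: 3p + (-6)(1−p) = 9p − 6.
Setting these equal: −3p + 5 = 9p − 6 ⇒ −12p = -11 ⇒ p = 11/12, and the value is (-3)·(11/12) + 5 = 9/4.
For Player 2: with q = P(b1), equating Up's and Down's payoffs gives −q + 3 = 11q − 6 ⇒ q = 3/4.

9/4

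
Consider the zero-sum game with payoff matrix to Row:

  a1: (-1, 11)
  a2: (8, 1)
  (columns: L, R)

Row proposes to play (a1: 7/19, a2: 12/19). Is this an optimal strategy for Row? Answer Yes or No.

Yes

Against L this mix gives (7/19)·(-1) + (12/19)·8 = 89/19.
Against R this mix gives (7/19)·11 + (12/19)·1 = 89/19.
All of Column's active replies (L, R) yield 89/19, and no column does worse for Row. The mix makes Column indifferent and guarantees 89/19, so it is optimal.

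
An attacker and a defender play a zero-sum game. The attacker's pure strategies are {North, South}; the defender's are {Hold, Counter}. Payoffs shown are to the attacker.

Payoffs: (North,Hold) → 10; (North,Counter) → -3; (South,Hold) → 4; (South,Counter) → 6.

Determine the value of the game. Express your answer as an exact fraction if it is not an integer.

Row minima: North → -3, South → 4; maximin = 4.
Column maxima: Hold → 10, Counter → 6; minimax = 6.
4 ≠ 6, so there is no saddle point; optimal play is mixed.
Let the attacker play North with probability p. Expected payoff against Hold: 10p + 4(1−p) = 6p + 4; against Counter: (-3)p + 6(1−p) = −9p + 6.
Setting these equal: 6p + 4 = −9p + 6 ⇒ 15p = 2 ⇒ p = 2/15, and the value is (6)·(2/15) + 4 = 24/5.
For the defender: with q = P(Hold), equating North's and South's payoffs gives 13q − 3 = −2q + 6 ⇒ q = 3/5.

24/5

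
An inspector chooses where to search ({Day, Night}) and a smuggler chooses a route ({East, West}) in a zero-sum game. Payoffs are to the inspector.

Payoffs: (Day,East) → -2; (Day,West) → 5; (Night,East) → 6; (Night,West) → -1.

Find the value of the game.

2

Row minima: Day → -2, Night → -1; maximin = -1.
Column maxima: East → 6, West → 5; minimax = 5.
-1 ≠ 5, so there is no saddle point; optimal play is mixed.
Let the inspector play Day with probability p. Expected payoff against East: (-2)p + 6(1−p) = −8p + 6; against West: 5p + (-1)(1−p) = 6p − 1.
Setting these equal: −8p + 6 = 6p − 1 ⇒ −14p = -7 ⇒ p = 1/2, and the value is (-8)·(1/2) + 6 = 2.
For the smuggler: with q = P(East), equating Day's and Night's payoffs gives −7q + 5 = 7q − 1 ⇒ q = 3/7.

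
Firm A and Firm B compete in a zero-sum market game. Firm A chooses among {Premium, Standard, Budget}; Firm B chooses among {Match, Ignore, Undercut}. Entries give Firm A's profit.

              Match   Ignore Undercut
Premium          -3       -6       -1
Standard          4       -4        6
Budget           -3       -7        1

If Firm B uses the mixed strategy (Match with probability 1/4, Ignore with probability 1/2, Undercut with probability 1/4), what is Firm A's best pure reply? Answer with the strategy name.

Standard

Expected payoff of Premium: (1/4)·(-3) + (1/2)·(-6) + (1/4)·(-1) = -4.
Expected payoff of Standard: (1/4)·4 + (1/2)·(-4) + (1/4)·6 = 1/2.
Expected payoff of Budget: (1/4)·(-3) + (1/2)·(-7) + (1/4)·1 = -4.
The largest is 1/2, so Firm A's best response is Standard.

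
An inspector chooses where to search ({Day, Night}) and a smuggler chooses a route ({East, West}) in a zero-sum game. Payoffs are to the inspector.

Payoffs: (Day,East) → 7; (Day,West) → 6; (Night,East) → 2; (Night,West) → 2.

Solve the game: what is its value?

Row minima: Day → 6, Night → 2; maximin = 6.
Column maxima: East → 7, West → 6; minimax = 6.
Since maximin = minimax = 6, there is a saddle point and the value is 6.

6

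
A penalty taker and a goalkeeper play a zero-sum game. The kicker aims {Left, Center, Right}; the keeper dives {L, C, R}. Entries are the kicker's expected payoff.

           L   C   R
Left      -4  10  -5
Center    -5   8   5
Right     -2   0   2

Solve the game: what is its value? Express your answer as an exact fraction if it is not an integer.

-2

Row minima: Left → -5, Center → -5, Right → -2; maximin = -2.
Column maxima: L → -2, C → 10, R → 5; minimax = -2.
Since maximin = minimax = -2, there is a saddle point and the value is -2.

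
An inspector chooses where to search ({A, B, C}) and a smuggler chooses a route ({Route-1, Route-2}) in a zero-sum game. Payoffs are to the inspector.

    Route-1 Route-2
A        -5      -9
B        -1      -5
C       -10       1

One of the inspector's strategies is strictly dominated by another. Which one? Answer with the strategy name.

A

B gives a strictly higher payoff than A against every column: -1 > -5, -5 > -9.
So A is strictly dominated and the inspector never plays it.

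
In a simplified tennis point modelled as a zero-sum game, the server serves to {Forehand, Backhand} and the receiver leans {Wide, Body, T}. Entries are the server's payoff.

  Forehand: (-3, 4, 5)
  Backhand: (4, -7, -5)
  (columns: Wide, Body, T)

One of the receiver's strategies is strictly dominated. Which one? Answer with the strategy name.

T

Body holds the server's payoff strictly below T in every row: 4 < 5, -7 < -5.
So T is strictly dominated for the receiver.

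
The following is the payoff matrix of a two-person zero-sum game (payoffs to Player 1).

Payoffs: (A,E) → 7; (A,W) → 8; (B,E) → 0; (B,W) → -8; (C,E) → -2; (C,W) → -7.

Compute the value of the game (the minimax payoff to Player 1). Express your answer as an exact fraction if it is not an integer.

7

Row minima: A → 7, B → -8, C → -7; maximin = 7.
Column maxima: E → 7, W → 8; minimax = 7.
Since maximin = minimax = 7, there is a saddle point and the value is 7.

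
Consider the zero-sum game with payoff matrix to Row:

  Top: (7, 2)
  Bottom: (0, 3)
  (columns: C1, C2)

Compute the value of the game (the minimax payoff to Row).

21/8

Row minima: Top → 2, Bottom → 0; maximin = 2.
Column maxima: C1 → 7, C2 → 3; minimax = 3.
2 ≠ 3, so there is no saddle point; optimal play is mixed.
Let Row play Top with probability p. Expected payoff against C1: 7p + 0(1−p) = 7p; against C2: 2p + 3(1−p) = −p + 3.
Setting these equal: 7p = −p + 3 ⇒ 8p = 3 ⇒ p = 3/8, and the value is (7)·(3/8) = 21/8.
For Column: with q = P(C1), equating Top's and Bottom's payoffs gives 5q + 2 = −3q + 3 ⇒ q = 1/8.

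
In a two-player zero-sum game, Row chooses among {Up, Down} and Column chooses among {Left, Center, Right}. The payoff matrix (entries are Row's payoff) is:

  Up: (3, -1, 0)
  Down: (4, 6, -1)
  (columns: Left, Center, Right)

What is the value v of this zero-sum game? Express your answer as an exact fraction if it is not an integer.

Row minima: Up → -1, Down → -1; maximin = -1.
Column maxima: Left → 4, Center → 6, Right → 0; minimax = 0.
-1 ≠ 0, so there is no saddle point; optimal play is mixed.
Left is strictly dominated by Right (it gives Row strictly more in every row), so Column never plays it.
On the remaining 2×2 (Up, Down vs Center, Right):
Let Row play Up with probability p. Expected payoff against Center: (-1)p + 6(1−p) = −7p + 6; against Right: 0p + (-1)(1−p) = p − 1.
Setting these equal: −7p + 6 = p − 1 ⇒ −8p = -7 ⇒ p = 7/8, and the value is (-7)·(7/8) + 6 = -1/8.
For Column: with q = P(Center), equating Up's and Down's payoffs gives −q = 7q − 1 ⇒ q = 1/8.

-1/8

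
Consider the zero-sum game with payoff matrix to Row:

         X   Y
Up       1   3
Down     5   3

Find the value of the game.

3

Row minima: Up → 1, Down → 3; maximin = 3.
Column maxima: X → 5, Y → 3; minimax = 3.
Since maximin = minimax = 3, there is a saddle point and the value is 3.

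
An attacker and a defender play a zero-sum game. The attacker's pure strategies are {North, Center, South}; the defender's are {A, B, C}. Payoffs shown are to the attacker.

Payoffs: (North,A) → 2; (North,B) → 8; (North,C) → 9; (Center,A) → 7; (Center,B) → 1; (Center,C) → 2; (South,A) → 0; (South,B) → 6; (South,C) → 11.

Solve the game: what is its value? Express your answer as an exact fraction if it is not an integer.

Row minima: North → 2, Center → 1, South → 0; maximin = 2.
Column maxima: A → 7, B → 8, C → 11; minimax = 7.
2 ≠ 7, so there is no saddle point; optimal play is mixed.
C is strictly dominated by B (it gives the attacker strictly more in every row), so the defender never plays it.
With C eliminated, South is strictly dominated by North (North gives the attacker strictly more in every remaining column), so the attacker never plays it.
On the remaining 2×2 (North, Center vs A, B):
Let the attacker play North with probability p. Expected payoff against A: 2p + 7(1−p) = −5p + 7; against B: 8p + 1(1−p) = 7p + 1.
Setting these equal: −5p + 7 = 7p + 1 ⇒ −12p = -6 ⇒ p = 1/2, and the value is (-5)·(1/2) + 7 = 9/2.
For the defender: with q = P(A), equating North's and Center's payoffs gives −6q + 8 = 6q + 1 ⇒ q = 7/12.

9/2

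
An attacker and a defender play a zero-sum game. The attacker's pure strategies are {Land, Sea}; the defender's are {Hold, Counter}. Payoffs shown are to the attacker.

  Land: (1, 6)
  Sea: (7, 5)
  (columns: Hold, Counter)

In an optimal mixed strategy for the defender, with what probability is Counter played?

Row minima: Land → 1, Sea → 5; maximin = 5.
Column maxima: Hold → 7, Counter → 6; minimax = 6.
5 ≠ 6, so there is no saddle point; optimal play is mixed.
Let the attacker play Land with probability p. Expected payoff against Hold: 1p + 7(1−p) = −6p + 7; against Counter: 6p + 5(1−p) = p + 5.
Setting these equal: −6p + 7 = p + 5 ⇒ −7p = -2 ⇒ p = 2/7, and the value is (-6)·(2/7) + 7 = 37/7.
For the defender: with q = P(Hold), equating Land's and Sea's payoffs gives −5q + 6 = 2q + 5 ⇒ q = 1/7.

6/7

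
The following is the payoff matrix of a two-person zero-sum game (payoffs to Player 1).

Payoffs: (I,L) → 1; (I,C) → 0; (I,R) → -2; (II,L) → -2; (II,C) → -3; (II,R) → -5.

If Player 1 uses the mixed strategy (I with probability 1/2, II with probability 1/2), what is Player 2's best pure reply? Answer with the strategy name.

R

If Player 2 plays L, Player 1's expected payoff is (1/2)·1 + (1/2)·(-2) = -1/2.
If Player 2 plays C, Player 1's expected payoff is (1/2)·0 + (1/2)·(-3) = -3/2.
If Player 2 plays R, Player 1's expected payoff is (1/2)·(-2) + (1/2)·(-5) = -7/2.
Player 2 minimizes Player 1's payoff; the smallest is -7/2, so the best response is R.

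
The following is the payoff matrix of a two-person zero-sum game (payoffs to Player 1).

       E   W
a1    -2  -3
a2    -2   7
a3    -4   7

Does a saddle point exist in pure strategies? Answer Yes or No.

Yes

Row minima: a1 → -3, a2 → -2, a3 → -4; maximin = -2.
Column maxima: E → -2, W → 7; minimax = -2.
maximin = minimax = -2, so a saddle point exists.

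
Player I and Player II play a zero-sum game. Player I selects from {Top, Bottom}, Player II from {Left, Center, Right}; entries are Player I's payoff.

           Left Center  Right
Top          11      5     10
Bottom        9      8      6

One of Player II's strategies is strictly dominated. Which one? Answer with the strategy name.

Center holds Player I's payoff strictly below Left in every row: 5 < 11, 8 < 9.
So Left is strictly dominated for Player II.

Left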